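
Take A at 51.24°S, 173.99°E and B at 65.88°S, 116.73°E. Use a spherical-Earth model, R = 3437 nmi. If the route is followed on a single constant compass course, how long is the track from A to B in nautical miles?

Rhumb course C = atan2(Δλ, Δψ) with Δψ = ln[tan(π/4+φ₂/2)/tan(π/4+φ₁/2)] = -0.4986, Δλ = -0.9994 → C = 243.48°
d = R·|Δφ| / |cos C| = 3437·0.25552 / 0.44644 = 1967 nmi

1967 nmi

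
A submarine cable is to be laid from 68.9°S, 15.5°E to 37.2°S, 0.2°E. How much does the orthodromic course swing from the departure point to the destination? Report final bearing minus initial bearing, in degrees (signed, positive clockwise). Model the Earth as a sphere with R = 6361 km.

At departure: θ₁ = atan2(sin Δλ cos φ₂, cos φ₁ sin φ₂ − sin φ₁ cos φ₂ cos Δλ) = 337.16°
At arrival: θ₂ = atan2(sin Δλ cos φ₁, −cos φ₂ sin φ₁ + sin φ₂ cos φ₁ cos Δλ) = 349.90°
Δθ = θ₂ − θ₁ = +12.7°

+12.7°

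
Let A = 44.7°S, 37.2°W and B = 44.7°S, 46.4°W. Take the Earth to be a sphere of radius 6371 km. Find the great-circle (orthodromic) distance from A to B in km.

cos σ = sin φ₁ sin φ₂ + cos φ₁ cos φ₂ cos Δλ
      = sin(-44.70°)sin(-44.70°) + cos(-44.70°)cos(-44.70°)cos(-9.20°) = 0.9935
σ = 6.536° → d = Rσ = 6371·0.11407 = 727 km

727 km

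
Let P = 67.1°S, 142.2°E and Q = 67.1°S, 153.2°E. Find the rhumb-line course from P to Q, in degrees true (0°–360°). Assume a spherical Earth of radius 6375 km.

90.0°

Δψ = ln[tan(π/4+φ₂/2)/tan(π/4+φ₁/2)] = +0.0000
Δλ = +0.1920 rad (taken the short way round)
course = atan2(Δλ, Δψ) = 90.00°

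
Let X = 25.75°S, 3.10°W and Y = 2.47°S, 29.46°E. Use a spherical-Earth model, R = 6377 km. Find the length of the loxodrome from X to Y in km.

Rhumb course C = atan2(Δλ, Δψ) with Δψ = ln[tan(π/4+φ₂/2)/tan(π/4+φ₁/2)] = +0.4222, Δλ = +0.5683 → C = 53.39°
d = R·|Δφ| / |cos C| = 6377·0.40631 / 0.59641 = 4344 km

4344 km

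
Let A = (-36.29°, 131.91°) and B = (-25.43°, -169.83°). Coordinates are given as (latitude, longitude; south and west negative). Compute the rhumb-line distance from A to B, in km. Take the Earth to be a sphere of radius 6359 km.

5666 km

Rhumb course C = atan2(Δλ, Δψ) with Δψ = ln[tan(π/4+φ₂/2)/tan(π/4+φ₁/2)] = +0.2214, Δλ = +1.0168 → C = 77.72°
d = R·|Δφ| / |cos C| = 6359·0.18954 / 0.21273 = 5666 km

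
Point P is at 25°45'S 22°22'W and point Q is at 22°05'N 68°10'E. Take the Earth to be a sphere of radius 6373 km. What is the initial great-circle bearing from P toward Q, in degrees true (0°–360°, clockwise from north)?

70.1°

θ = atan2( sin Δλ·cos φ₂ ,  cos φ₁ sin φ₂ − sin φ₁ cos φ₂ cos Δλ )
  = atan2(+0.9266, +0.3349) = 70.13°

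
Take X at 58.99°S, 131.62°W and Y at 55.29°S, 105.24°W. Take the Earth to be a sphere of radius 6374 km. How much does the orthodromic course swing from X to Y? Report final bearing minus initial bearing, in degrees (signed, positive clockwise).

Initial bearing θ₁ = atan2(sin Δλ cos φ₂, cos φ₁ sin φ₂ − sin φ₁ cos φ₂ cos Δλ) = 86.90°
Final bearing θ₂ = (initial bearing from the destination back to the start) + 180° = 64.61°
Δθ = θ₂ − θ₁ = -22.3°

-22.3°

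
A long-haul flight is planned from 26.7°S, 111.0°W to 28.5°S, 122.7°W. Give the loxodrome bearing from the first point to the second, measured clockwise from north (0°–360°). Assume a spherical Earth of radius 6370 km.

260.2°

Meridional parts: M(φ₁)=-0.4838, M(φ₂)=-0.5193 → ΔM = -0.0355;  Δλ = -0.2042 rad
tan C = Δλ / ΔM = +5.7600 → C = 260.15°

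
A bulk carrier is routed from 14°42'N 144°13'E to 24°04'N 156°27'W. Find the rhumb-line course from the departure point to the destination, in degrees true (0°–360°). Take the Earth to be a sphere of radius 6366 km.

80.5°

Meridional parts: M(φ₁)=+0.2594, M(φ₂)=+0.4330 → ΔM = +0.1735;  Δλ = +1.0356 rad
tan C = Δλ / ΔM = +5.9672 → C = 80.49°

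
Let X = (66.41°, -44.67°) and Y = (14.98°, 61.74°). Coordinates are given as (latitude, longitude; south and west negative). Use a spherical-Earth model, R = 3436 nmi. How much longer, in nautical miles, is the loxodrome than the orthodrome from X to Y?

416 nmi

Great circle: cos σ = sin φ₁ sin φ₂ + cos φ₁ cos φ₂ cos Δλ,  σ = 1.4428 rad → d_gc = 4957.4 nmi
Rhumb line: Δψ = -1.3018, q = Δφ/Δψ = 0.6895, d_rh = R√(Δφ²+q²Δλ²) = 5373.4 nmi
Excess = 5373.4 − 4957.4 = 416.0 ≈ 416 nmi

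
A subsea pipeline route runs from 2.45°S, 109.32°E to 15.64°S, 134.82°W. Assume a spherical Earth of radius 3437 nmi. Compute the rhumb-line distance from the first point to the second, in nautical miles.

6893 nmi

Rhumb course C = atan2(Δλ, Δψ) with Δψ = ln[tan(π/4+φ₂/2)/tan(π/4+φ₁/2)] = -0.2337, Δλ = +2.0221 → C = 96.59°
d = R·|Δφ| / |cos C| = 3437·0.23021 / 0.11478 = 6893 nmi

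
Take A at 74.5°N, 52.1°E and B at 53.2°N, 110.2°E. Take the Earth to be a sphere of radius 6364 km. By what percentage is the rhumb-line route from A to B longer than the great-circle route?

3.6%

Great circle: σ = 0.5429 rad → d_gc = Rσ = 3455.2 km
Rhumb: Δφ = -0.3718, Δλ = +1.0140, Δψ = -0.8938, q = Δφ/Δψ = 0.4159 → d_rh = R√(Δφ²+q²Δλ²) = 3578.0 km
Excess = (3578.0 − 3455.2) / 3455.2 = 122.8 / 3455.2 = 3.554% ≈ 3.6%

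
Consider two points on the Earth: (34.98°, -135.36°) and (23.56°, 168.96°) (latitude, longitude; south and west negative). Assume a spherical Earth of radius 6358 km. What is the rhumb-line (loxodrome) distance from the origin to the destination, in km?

Δψ = ln[tan(π/4+φ₂/2)/tan(π/4+φ₁/2)] = -0.2291;  Δφ = -0.1993 rad,  Δλ = -0.9718 rad
q = Δφ/Δψ = 0.8700
d = R·√(Δφ² + q²Δλ²) = 6358·0.86861 = 5523 km

5523 km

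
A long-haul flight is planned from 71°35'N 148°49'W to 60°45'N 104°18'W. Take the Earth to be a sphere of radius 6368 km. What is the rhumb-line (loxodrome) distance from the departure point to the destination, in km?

Rhumb course C = atan2(Δλ, Δψ) with Δψ = ln[tan(π/4+φ₂/2)/tan(π/4+φ₁/2)] = -0.4760, Δλ = +0.7770 → C = 121.49°
d = R·|Δφ| / |cos C| = 6368·0.18908 / 0.52241 = 2305 km

2305 km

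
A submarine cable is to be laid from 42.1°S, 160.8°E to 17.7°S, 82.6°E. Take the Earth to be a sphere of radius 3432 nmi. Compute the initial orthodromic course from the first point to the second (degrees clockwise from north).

θ = atan2( sin Δλ·cos φ₂ ,  cos φ₁ sin φ₂ − sin φ₁ cos φ₂ cos Δλ )
  = atan2(-0.9325, -0.0950) = 264.18°

264.2°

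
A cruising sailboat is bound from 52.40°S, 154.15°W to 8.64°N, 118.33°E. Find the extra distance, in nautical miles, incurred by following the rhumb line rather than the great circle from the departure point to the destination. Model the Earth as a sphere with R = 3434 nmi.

Great circle: cos σ = sin φ₁ sin φ₂ + cos φ₁ cos φ₂ cos Δλ,  σ = 1.6639 rad → d_gc = 5713.66 nmi
Rhumb line: Δψ = +1.2289, q = Δφ/Δψ = 0.8669, d_rh = R√(Δφ²+q²Δλ²) = 5836.24 nmi
Excess = 5836.24 − 5713.66 = 122.58 ≈ 123 nmi

123 nmi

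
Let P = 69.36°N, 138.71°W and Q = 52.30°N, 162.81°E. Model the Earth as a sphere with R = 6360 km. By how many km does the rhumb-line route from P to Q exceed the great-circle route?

121 km

Great circle: cos σ = sin φ₁ sin φ₂ + cos φ₁ cos φ₂ cos Δλ,  σ = 0.5488 rad → d_gc = 3490.6 km
Rhumb line: Δψ = -0.6286, q = Δφ/Δψ = 0.4737, d_rh = R√(Δφ²+q²Δλ²) = 3611.4 km
Excess = 3611.4 − 3490.6 = 120.8 ≈ 121 km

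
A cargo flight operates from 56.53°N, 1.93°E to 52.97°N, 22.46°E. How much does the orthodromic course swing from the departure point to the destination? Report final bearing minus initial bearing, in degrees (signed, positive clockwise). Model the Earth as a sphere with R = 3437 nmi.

+16.8°

Initial bearing θ₁ = atan2(sin Δλ cos φ₂, cos φ₁ sin φ₂ − sin φ₁ cos φ₂ cos Δλ) = 98.13°
Final bearing θ₂ = (initial bearing from the destination back to the start) + 180° = 114.97°
Δθ = θ₂ − θ₁ = +16.8°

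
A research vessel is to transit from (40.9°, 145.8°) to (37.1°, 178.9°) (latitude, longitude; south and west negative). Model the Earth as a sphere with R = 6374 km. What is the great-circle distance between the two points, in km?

2875 km

cos σ = sin φ₁ sin φ₂ + cos φ₁ cos φ₂ cos Δλ
      = sin(40.90°)sin(37.10°) + cos(40.90°)cos(37.10°)cos(33.10°) = 0.9000
σ = 25.846° → d = Rσ = 6374·0.45110 = 2875 km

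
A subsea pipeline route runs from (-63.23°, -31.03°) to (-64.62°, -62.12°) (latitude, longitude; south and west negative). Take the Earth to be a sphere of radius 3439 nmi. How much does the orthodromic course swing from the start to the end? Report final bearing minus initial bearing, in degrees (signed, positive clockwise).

+28.1°

At departure: θ₁ = atan2(sin Δλ cos φ₂, cos φ₁ sin φ₂ − sin φ₁ cos φ₂ cos Δλ) = 250.30°
At arrival: θ₂ = atan2(sin Δλ cos φ₁, −cos φ₂ sin φ₁ + sin φ₂ cos φ₁ cos Δλ) = 278.36°
Δθ = θ₂ − θ₁ = +28.1°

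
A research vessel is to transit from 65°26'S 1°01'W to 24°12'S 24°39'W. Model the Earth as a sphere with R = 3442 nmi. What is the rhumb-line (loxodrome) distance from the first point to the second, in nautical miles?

Rhumb course C = atan2(Δλ, Δψ) with Δψ = ln[tan(π/4+φ₂/2)/tan(π/4+φ₁/2)] = +1.0890, Δλ = -0.4125 → C = 339.25°
d = R·|Δφ| / |cos C| = 3442·0.71966 / 0.93516 = 2649 nmi

2649 nmi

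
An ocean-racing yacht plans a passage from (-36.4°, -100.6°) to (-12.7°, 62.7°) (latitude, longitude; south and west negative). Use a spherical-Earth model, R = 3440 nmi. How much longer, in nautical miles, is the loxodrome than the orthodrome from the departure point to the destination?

Great circle: cos σ = sin φ₁ sin φ₂ + cos φ₁ cos φ₂ cos Δλ,  σ = 2.2416 rad → d_gc = 7711.1 nmi
Rhumb line: Δψ = +0.4594, q = Δφ/Δψ = 0.9003, d_rh = R√(Δφ²+q²Δλ²) = 8941.2 nmi
Excess = 8941.2 − 7711.1 = 1230.1 ≈ 1230 nmi

1230 nmi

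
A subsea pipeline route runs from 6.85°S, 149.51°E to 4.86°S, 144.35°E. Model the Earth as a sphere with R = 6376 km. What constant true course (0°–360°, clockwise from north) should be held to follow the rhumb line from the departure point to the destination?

Δψ = ln[tan(π/4+φ₂/2)/tan(π/4+φ₁/2)] = +0.0349
Δλ = -0.0901 rad (taken the short way round)
course = atan2(Δλ, Δψ) = 291.19°

291.2°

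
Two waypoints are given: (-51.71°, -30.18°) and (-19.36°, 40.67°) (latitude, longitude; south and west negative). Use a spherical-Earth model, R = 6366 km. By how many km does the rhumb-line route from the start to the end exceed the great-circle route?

Great circle: cos σ = sin φ₁ sin φ₂ + cos φ₁ cos φ₂ cos Δλ,  σ = 1.1018 rad → d_gc = 7014.2 km
Rhumb line: Δψ = +0.7135, q = Δφ/Δψ = 0.7914, d_rh = R√(Δφ²+q²Δλ²) = 7192.3 km
Excess = 7192.3 − 7014.2 = 178.1 ≈ 178 km

178 km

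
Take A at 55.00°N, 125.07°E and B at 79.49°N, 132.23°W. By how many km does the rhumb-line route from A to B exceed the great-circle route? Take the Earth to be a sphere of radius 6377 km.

Great circle: cos σ = sin φ₁ sin φ₂ + cos φ₁ cos φ₂ cos Δλ,  σ = 0.6723 rad → d_gc = 4287.1 km
Rhumb line: Δψ = +1.2320, q = Δφ/Δψ = 0.3469, d_rh = R√(Δφ²+q²Δλ²) = 4812.1 km
Excess = 4812.1 − 4287.1 = 525.0 ≈ 525 km

525 km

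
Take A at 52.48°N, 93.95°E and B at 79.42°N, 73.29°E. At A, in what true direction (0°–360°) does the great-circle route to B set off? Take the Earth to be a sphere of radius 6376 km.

352.0°

θ = atan2( sin Δλ·cos φ₂ ,  cos φ₁ sin φ₂ − sin φ₁ cos φ₂ cos Δλ )
  = atan2(-0.0648, +0.4624) = 352.03°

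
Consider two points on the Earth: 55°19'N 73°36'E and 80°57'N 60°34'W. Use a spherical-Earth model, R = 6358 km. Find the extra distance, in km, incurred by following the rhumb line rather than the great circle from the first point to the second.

1027 km

Great circle: cos σ = sin φ₁ sin φ₂ + cos φ₁ cos φ₂ cos Δλ,  σ = 0.7232 rad → d_gc = 4597.9 km
Rhumb line: Δψ = +1.3726, q = Δφ/Δψ = 0.3259, d_rh = R√(Δφ²+q²Δλ²) = 5624.8 km
Excess = 5624.8 − 4597.9 = 1026.9 ≈ 1027 km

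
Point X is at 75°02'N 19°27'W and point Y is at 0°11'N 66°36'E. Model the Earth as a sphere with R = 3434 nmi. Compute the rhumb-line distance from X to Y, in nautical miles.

Δψ = ln[tan(π/4+φ₂/2)/tan(π/4+φ₁/2)] = -2.0266;  Δφ = -1.3064 rad,  Δλ = +1.5019 rad
q = Δφ/Δψ = 0.6446
d = R·√(Δφ² + q²Δλ²) = 3434·1.62599 = 5584 nmi

5584 nmi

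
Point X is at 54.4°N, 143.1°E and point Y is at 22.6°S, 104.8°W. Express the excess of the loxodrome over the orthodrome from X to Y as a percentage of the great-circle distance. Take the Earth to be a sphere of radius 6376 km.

2.9%

Great circle: σ = 2.1114 rad → d_gc = Rσ = 13462.3 km
Rhumb: Δφ = -1.3439, Δλ = +1.9565, Δψ = -1.5412, q = Δφ/Δψ = 0.8720 → d_rh = R√(Δφ²+q²Δλ²) = 13847.3 km
Excess = (13847.3 − 13462.3) / 13462.3 = 385.0 / 13462.3 = 2.86% ≈ 2.9%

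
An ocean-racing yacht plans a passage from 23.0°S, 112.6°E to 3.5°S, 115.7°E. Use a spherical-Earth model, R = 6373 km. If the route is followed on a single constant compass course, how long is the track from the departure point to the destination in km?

Δψ = ln[tan(π/4+φ₂/2)/tan(π/4+φ₁/2)] = +0.3515;  Δφ = +0.3403 rad,  Δλ = +0.0541 rad
q = Δφ/Δψ = 0.9681
d = R·√(Δφ² + q²Δλ²) = 6373·0.34435 = 2195 km

2195 km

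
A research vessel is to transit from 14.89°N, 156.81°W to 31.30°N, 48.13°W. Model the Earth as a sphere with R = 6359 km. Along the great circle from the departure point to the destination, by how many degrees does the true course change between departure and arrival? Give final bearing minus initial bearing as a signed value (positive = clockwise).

+57.8°

At departure: θ₁ = atan2(sin Δλ cos φ₂, cos φ₁ sin φ₂ − sin φ₁ cos φ₂ cos Δλ) = 54.73°
At arrival: θ₂ = atan2(sin Δλ cos φ₁, −cos φ₂ sin φ₁ + sin φ₂ cos φ₁ cos Δλ) = 112.56°
Δθ = θ₂ − θ₁ = +57.8°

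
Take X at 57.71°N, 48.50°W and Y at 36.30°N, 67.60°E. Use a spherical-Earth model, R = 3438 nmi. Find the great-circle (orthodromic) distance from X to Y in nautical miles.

4313 nmi

Haversine: a = sin²(Δφ/2)+cos φ₁ cos φ₂ sin²(Δλ/2) = 0.34447;  σ = 2·atan2(√a,√(1−a))
σ = 71.877° → d = Rσ = 3438·1.25449 = 4313 nmi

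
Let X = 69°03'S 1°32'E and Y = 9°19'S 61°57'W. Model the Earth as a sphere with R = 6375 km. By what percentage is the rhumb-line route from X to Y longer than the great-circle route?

2.5%

Great circle: σ = 1.2570 rad → d_gc = Rσ = 8013.1 km
Rhumb: Δφ = +1.0425, Δλ = -1.1080, Δψ = +1.5247, q = Δφ/Δψ = 0.6838 → d_rh = R√(Δφ²+q²Δλ²) = 8215.8 km
Excess = (8215.8 − 8013.1) / 8013.1 = 202.7 / 8013.1 = 2.53% ≈ 2.5%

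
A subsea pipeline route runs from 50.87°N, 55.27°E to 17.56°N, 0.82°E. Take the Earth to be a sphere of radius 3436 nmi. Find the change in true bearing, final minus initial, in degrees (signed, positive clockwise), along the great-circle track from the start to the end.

At departure: θ₁ = atan2(sin Δλ cos φ₂, cos φ₁ sin φ₂ − sin φ₁ cos φ₂ cos Δλ) = 252.84°
At arrival: θ₂ = atan2(sin Δλ cos φ₁, −cos φ₂ sin φ₁ + sin φ₂ cos φ₁ cos Δλ) = 219.23°
Δθ = θ₂ − θ₁ = -33.6°

-33.6°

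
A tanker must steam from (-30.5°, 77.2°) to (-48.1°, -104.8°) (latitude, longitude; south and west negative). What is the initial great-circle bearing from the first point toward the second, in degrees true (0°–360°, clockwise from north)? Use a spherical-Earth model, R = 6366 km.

178.6°

θ = atan2( sin Δλ·cos φ₂ ,  cos φ₁ sin φ₂ − sin φ₁ cos φ₂ cos Δλ )
  = atan2(+0.0233, -0.9801) = 178.64°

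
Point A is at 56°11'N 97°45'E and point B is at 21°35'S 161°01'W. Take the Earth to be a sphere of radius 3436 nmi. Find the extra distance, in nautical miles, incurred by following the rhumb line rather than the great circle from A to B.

169 nmi

Great circle: cos σ = sin φ₁ sin φ₂ + cos φ₁ cos φ₂ cos Δλ,  σ = 1.9893 rad → d_gc = 6835.4 nmi
Rhumb line: Δψ = -1.5767, q = Δφ/Δψ = 0.8608, d_rh = R√(Δφ²+q²Δλ²) = 7004.3 nmi
Excess = 7004.3 − 6835.4 = 168.9 ≈ 169 nmi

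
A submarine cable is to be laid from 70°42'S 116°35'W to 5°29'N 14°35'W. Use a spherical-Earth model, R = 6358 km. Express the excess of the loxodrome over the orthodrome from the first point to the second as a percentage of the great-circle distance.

Great circle: σ = 1.7301 rad → d_gc = Rσ = 10999.7 km
Rhumb: Δφ = +1.3297, Δλ = +1.7802, Δψ = +1.8676, q = Δφ/Δψ = 0.7120 → d_rh = R√(Δφ²+q²Δλ²) = 11679.4 km
Excess = (11679.4 − 10999.7) / 10999.7 = 679.7 / 10999.7 = 6.18% ≈ 6.2%

6.2%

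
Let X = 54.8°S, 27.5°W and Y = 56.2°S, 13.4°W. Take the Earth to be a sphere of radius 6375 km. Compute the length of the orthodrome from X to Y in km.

900 km

Haversine: a = sin²(Δφ/2)+cos φ₁ cos φ₂ sin²(Δλ/2) = 0.00498;  σ = 2·atan2(√a,√(1−a))
σ = 8.093° → d = Rσ = 6375·0.14125 = 900 km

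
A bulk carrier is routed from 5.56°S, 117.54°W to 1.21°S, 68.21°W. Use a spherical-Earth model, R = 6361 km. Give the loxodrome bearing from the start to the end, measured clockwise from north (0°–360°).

85.0°

Δψ = ln[tan(π/4+φ₂/2)/tan(π/4+φ₁/2)] = +0.0761
Δλ = +0.8610 rad (taken the short way round)
course = atan2(Δλ, Δψ) = 84.95°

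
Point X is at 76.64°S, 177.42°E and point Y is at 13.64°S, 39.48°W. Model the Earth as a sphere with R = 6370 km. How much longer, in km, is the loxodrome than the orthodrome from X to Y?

1864 km

Great circle: cos σ = sin φ₁ sin φ₂ + cos φ₁ cos φ₂ cos Δλ,  σ = 1.5209 rad → d_gc = 9688.2 km
Rhumb line: Δψ = +1.9042, q = Δφ/Δψ = 0.5774, d_rh = R√(Δφ²+q²Δλ²) = 11552.2 km
Excess = 11552.2 − 9688.2 = 1864.0 ≈ 1864 km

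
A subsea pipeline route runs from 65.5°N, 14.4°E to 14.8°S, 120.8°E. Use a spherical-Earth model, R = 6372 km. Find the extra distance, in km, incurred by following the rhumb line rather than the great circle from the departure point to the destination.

616 km

Great circle: cos σ = sin φ₁ sin φ₂ + cos φ₁ cos φ₂ cos Δλ,  σ = 1.9237 rad → d_gc = 12258.0 km
Rhumb line: Δψ = -1.7885, q = Δφ/Δψ = 0.7836, d_rh = R√(Δφ²+q²Δλ²) = 12873.6 km
Excess = 12873.6 − 12258.0 = 615.6 ≈ 616 km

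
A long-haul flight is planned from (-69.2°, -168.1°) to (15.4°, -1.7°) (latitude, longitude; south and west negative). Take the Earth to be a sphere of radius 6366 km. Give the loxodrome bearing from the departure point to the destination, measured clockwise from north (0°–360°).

55.9°

Meridional parts: M(φ₁)=-1.6954, M(φ₂)=+0.2721 → ΔM = +1.9674;  Δλ = +2.9042 rad
tan C = Δλ / ΔM = +1.4762 → C = 55.88°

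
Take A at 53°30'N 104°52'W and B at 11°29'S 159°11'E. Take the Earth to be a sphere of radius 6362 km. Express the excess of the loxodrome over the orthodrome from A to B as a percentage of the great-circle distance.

2.6%

Great circle: σ = 1.7931 rad → d_gc = Rσ = 11407.6 km
Rhumb: Δφ = -1.1342, Δλ = -1.6746, Δψ = -1.3112, q = Δφ/Δψ = 0.8650 → d_rh = R√(Δφ²+q²Δλ²) = 11704.4 km
Excess = (11704.4 − 11407.6) / 11407.6 = 296.8 / 11407.6 = 2.60% ≈ 2.6%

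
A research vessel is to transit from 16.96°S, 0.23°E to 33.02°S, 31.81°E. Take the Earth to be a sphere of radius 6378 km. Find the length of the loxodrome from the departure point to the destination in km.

Δψ = ln[tan(π/4+φ₂/2)/tan(π/4+φ₁/2)] = -0.3107;  Δφ = -0.2803 rad,  Δλ = +0.5512 rad
q = Δφ/Δψ = 0.9021
d = R·√(Δφ² + q²Δλ²) = 6378·0.57079 = 3640 km

3640 km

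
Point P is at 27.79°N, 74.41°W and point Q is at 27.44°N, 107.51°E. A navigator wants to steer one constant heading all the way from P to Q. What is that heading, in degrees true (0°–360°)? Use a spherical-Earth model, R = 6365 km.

269.9°

Meridional parts: M(φ₁)=+0.5052, M(φ₂)=+0.4984 → ΔM = -0.0069;  Δλ = -3.1081 rad
tan C = Δλ / ΔM = +450.8376 → C = 269.87°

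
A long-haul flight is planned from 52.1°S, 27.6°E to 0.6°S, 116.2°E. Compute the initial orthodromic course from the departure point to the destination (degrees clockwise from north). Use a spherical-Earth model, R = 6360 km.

89.3°

N = sin Δλ·cos φ₂ = +0.9996;  D = cos φ₁ sin φ₂ − sin φ₁ cos φ₂ cos Δλ = +0.0128
initial course = atan2(N, D) = 89.26°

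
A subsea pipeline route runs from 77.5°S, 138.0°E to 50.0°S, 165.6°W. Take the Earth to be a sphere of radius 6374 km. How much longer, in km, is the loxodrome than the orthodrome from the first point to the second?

126 km

Great circle: cos σ = sin φ₁ sin φ₂ + cos φ₁ cos φ₂ cos Δλ,  σ = 0.6008 rad → d_gc = 3829.6 km
Rhumb line: Δψ = +1.2010, q = Δφ/Δψ = 0.3996, d_rh = R√(Δφ²+q²Δλ²) = 3955.6 km
Excess = 3955.6 − 3829.6 = 126.0 ≈ 126 km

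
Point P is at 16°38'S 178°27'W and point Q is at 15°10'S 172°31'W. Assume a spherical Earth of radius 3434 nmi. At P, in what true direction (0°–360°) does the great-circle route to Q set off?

N = sin Δλ·cos φ₂ = +0.0998;  D = cos φ₁ sin φ₂ − sin φ₁ cos φ₂ cos Δλ = +0.0241
initial course = atan2(N, D) = 76.41°

76.4°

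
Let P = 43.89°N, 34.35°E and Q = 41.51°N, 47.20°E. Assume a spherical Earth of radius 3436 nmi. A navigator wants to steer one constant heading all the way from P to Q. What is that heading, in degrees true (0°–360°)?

104.1°

Δψ = ln[tan(π/4+φ₂/2)/tan(π/4+φ₁/2)] = -0.0565
Δλ = +0.2243 rad (taken the short way round)
course = atan2(Δλ, Δψ) = 104.15°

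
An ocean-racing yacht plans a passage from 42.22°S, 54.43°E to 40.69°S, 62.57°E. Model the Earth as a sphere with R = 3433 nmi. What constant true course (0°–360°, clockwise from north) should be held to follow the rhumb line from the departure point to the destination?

Δψ = ln[tan(π/4+φ₂/2)/tan(π/4+φ₁/2)] = +0.0356
Δλ = +0.1421 rad (taken the short way round)
course = atan2(Δλ, Δψ) = 75.92°

75.9°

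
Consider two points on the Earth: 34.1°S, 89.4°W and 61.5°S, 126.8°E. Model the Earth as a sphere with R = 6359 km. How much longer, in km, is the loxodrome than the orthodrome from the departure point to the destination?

1919 km

Great circle: cos σ = sin φ₁ sin φ₂ + cos φ₁ cos φ₂ cos Δλ,  σ = 1.3961 rad → d_gc = 8877.50 km
Rhumb line: Δψ = -0.7368, q = Δφ/Δψ = 0.6491, d_rh = R√(Δφ²+q²Δλ²) = 10796.03 km
Excess = 10796.03 − 8877.50 = 1918.53 ≈ 1919 km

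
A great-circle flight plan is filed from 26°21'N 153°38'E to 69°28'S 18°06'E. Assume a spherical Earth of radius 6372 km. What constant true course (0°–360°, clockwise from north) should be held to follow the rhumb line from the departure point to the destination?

227.3°

Δψ = ln[tan(π/4+φ₂/2)/tan(π/4+φ₁/2)] = -2.1856
Δλ = -2.3655 rad (taken the short way round)
course = atan2(Δλ, Δψ) = 227.26°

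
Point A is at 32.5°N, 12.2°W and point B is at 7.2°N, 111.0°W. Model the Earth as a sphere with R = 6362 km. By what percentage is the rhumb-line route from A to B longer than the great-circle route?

2.0%

Great circle: σ = 1.6315 rad → d_gc = Rσ = 10379.6 km
Rhumb: Δφ = -0.4416, Δλ = -1.7244, Δψ = -0.4744, q = Δφ/Δψ = 0.9309 → d_rh = R√(Δφ²+q²Δλ²) = 10591.6 km
Excess = (10591.6 − 10379.6) / 10379.6 = 212.0 / 10379.6 = 2.04% ≈ 2.0%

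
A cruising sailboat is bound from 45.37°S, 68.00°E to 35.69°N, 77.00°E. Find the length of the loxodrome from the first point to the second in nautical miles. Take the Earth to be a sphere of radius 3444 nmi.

4897 nmi

Rhumb course C = atan2(Δλ, Δψ) with Δψ = ln[tan(π/4+φ₂/2)/tan(π/4+φ₁/2)] = +1.5581, Δλ = +0.1571 → C = 5.76°
d = R·|Δφ| / |cos C| = 3444·1.41476 / 0.99496 = 4897 nmi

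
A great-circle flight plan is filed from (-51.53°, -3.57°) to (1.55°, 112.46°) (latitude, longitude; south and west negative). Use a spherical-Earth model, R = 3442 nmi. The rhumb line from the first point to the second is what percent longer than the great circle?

Great circle: σ = 1.8693 rad → d_gc = Rσ = 6434.1 nmi
Rhumb: Δφ = +0.9264, Δλ = +2.0251, Δψ = +1.0800, q = Δφ/Δψ = 0.8578 → d_rh = R√(Δφ²+q²Δλ²) = 6776.5 nmi
Excess = (6776.5 − 6434.1) / 6434.1 = 342.4 / 6434.1 = 5.32% ≈ 5.3%

5.3%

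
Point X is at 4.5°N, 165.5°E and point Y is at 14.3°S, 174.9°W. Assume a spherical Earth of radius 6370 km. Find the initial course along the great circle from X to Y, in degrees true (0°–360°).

N = sin Δλ·cos φ₂ = +0.3251;  D = cos φ₁ sin φ₂ − sin φ₁ cos φ₂ cos Δλ = -0.3179
initial course = atan2(N, D) = 134.36°

134.4°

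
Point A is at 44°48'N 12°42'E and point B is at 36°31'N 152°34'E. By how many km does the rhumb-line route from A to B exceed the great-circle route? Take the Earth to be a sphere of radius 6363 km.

1693 km

Great circle: cos σ = sin φ₁ sin φ₂ + cos φ₁ cos φ₂ cos Δλ,  σ = 1.5875 rad → d_gc = 10101.3 km
Rhumb line: Δψ = -0.1910, q = Δφ/Δψ = 0.7570, d_rh = R√(Δφ²+q²Δλ²) = 11793.9 km
Excess = 11793.9 − 10101.3 = 1692.6 ≈ 1693 km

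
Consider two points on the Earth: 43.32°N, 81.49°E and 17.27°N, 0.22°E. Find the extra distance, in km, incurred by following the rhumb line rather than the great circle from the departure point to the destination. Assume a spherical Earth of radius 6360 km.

210 km

Great circle: cos σ = sin φ₁ sin φ₂ + cos φ₁ cos φ₂ cos Δλ,  σ = 1.2565 rad → d_gc = 7991.5 km
Rhumb line: Δψ = -0.5344, q = Δφ/Δψ = 0.8508, d_rh = R√(Δφ²+q²Δλ²) = 8201.6 km
Excess = 8201.6 − 7991.5 = 210.1 ≈ 210 km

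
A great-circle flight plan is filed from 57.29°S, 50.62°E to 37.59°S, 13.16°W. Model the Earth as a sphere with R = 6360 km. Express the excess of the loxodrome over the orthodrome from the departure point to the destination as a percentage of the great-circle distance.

Great circle: σ = 0.7920 rad → d_gc = Rσ = 5036.8 km
Rhumb: Δφ = +0.3438, Δλ = -1.1132, Δψ = +0.5171, q = Δφ/Δψ = 0.6650 → d_rh = R√(Δφ²+q²Δλ²) = 5190.8 km
Excess = (5190.8 − 5036.8) / 5036.8 = 154.0 / 5036.8 = 3.06% ≈ 3.1%

3.1%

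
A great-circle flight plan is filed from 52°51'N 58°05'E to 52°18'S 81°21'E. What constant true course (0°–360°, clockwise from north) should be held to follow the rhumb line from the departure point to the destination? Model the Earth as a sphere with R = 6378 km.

169.4°

Δψ = ln[tan(π/4+φ₂/2)/tan(π/4+φ₁/2)] = -2.1652
Δλ = +0.4061 rad (taken the short way round)
course = atan2(Δλ, Δψ) = 169.38°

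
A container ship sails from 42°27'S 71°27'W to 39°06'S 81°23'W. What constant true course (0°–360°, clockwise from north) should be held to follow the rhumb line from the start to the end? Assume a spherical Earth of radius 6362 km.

Meridional parts: M(φ₁)=-0.8198, M(φ₂)=-0.7425 → ΔM = +0.0772;  Δλ = -0.1734 rad
tan C = Δλ / ΔM = -2.2447 → C = 294.01°

294.0°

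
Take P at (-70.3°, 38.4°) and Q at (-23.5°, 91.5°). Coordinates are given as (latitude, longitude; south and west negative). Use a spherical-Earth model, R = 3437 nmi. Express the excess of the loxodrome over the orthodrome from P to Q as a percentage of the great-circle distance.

Great circle: σ = 0.9752 rad → d_gc = Rσ = 3351.7 nmi
Rhumb: Δφ = +0.8168, Δλ = +0.9268, Δψ = +1.3287, q = Δφ/Δψ = 0.6148 → d_rh = R√(Δφ²+q²Δλ²) = 3422.9 nmi
Excess = (3422.9 − 3351.7) / 3351.7 = 71.2 / 3351.7 = 2.12% ≈ 2.1%

2.1%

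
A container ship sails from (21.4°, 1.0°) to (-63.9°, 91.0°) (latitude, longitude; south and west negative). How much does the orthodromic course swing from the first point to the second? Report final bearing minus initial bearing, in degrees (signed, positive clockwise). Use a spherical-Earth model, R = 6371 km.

At departure: θ₁ = atan2(sin Δλ cos φ₂, cos φ₁ sin φ₂ − sin φ₁ cos φ₂ cos Δλ) = 152.25°
At arrival: θ₂ = atan2(sin Δλ cos φ₁, −cos φ₂ sin φ₁ + sin φ₂ cos φ₁ cos Δλ) = 99.78°
Δθ = θ₂ − θ₁ = -52.5°

-52.5°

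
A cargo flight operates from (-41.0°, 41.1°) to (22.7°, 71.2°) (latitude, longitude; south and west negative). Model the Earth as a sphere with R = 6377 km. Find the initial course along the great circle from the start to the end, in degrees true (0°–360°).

29.6°

θ = atan2( sin Δλ·cos φ₂ ,  cos φ₁ sin φ₂ − sin φ₁ cos φ₂ cos Δλ )
  = atan2(+0.4627, +0.8149) = 29.59°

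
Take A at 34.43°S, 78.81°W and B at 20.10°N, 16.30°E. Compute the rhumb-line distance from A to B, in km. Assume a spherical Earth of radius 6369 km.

Δψ = ln[tan(π/4+φ₂/2)/tan(π/4+φ₁/2)] = +0.9990;  Δφ = +0.9517 rad,  Δλ = +1.6600 rad
q = Δφ/Δψ = 0.9527
d = R·√(Δφ² + q²Δλ²) = 6369·1.84577 = 11756 km

11756 km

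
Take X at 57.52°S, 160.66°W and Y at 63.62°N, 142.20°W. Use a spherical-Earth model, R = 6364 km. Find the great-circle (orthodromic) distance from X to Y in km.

cos σ = sin φ₁ sin φ₂ + cos φ₁ cos φ₂ cos Δλ
      = sin(-57.52°)sin(63.62°) + cos(-57.52°)cos(63.62°)cos(18.46°) = -0.5294
σ = 121.965° → d = Rσ = 6364·2.12870 = 13547 km

13547 km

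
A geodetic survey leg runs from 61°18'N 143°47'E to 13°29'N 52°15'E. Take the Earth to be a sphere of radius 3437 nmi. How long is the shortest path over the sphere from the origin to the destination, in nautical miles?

4735 nmi

cos σ = sin φ₁ sin φ₂ + cos φ₁ cos φ₂ cos Δλ
      = sin(61.30°)sin(13.48°) + cos(61.30°)cos(13.48°)cos(-91.53°) = 0.1920
σ = 78.929° → d = Rσ = 3437·1.37757 = 4735 nmi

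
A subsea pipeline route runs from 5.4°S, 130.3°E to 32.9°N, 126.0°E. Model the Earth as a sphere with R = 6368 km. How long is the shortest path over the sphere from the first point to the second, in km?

Haversine: a = sin²(Δφ/2)+cos φ₁ cos φ₂ sin²(Δλ/2) = 0.10879;  σ = 2·atan2(√a,√(1−a))
σ = 38.517° → d = Rσ = 6368·0.67225 = 4281 km

4281 km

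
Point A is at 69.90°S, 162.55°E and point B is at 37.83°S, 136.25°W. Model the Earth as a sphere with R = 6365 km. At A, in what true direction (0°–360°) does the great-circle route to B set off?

θ = atan2( sin Δλ·cos φ₂ ,  cos φ₁ sin φ₂ − sin φ₁ cos φ₂ cos Δλ )
  = atan2(+0.6921, +0.1466) = 78.04°

78.0°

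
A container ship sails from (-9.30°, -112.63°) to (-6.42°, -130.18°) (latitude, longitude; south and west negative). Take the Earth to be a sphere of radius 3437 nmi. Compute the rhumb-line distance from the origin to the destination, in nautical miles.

1057 nmi

Rhumb course C = atan2(Δλ, Δψ) with Δψ = ln[tan(π/4+φ₂/2)/tan(π/4+φ₁/2)] = +0.0507, Δλ = -0.3063 → C = 279.41°
d = R·|Δφ| / |cos C| = 3437·0.05027 / 0.16345 = 1057 nmi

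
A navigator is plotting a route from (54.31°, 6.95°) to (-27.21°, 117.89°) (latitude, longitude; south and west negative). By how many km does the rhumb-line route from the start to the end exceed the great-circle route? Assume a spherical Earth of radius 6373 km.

319 km

Great circle: cos σ = sin φ₁ sin φ₂ + cos φ₁ cos φ₂ cos Δλ,  σ = 2.1613 rad → d_gc = 13774.14 km
Rhumb line: Δψ = -1.6272, q = Δφ/Δψ = 0.8744, d_rh = R√(Δφ²+q²Δλ²) = 14093.60 km
Excess = 14093.60 − 13774.14 = 319.46 ≈ 319 km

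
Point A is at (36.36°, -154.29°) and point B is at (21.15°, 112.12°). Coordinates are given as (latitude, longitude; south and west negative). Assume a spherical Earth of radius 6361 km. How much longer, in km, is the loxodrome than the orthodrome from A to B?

297 km

Great circle: cos σ = sin φ₁ sin φ₂ + cos φ₁ cos φ₂ cos Δλ,  σ = 1.4031 rad → d_gc = 8925.3 km
Rhumb line: Δψ = -0.3042, q = Δφ/Δψ = 0.8725, d_rh = R√(Δφ²+q²Δλ²) = 9222.0 km
Excess = 9222.0 − 8925.3 = 296.7 ≈ 297 km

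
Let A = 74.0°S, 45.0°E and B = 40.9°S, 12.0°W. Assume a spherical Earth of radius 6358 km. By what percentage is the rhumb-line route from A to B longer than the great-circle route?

3.1%

Great circle: σ = 0.7335 rad → d_gc = Rσ = 4663.5 km
Rhumb: Δφ = +0.5777, Δλ = -0.9948, Δψ = +1.1787, q = Δφ/Δψ = 0.4901 → d_rh = R√(Δφ²+q²Δλ²) = 4806.4 km
Excess = (4806.4 − 4663.5) / 4663.5 = 142.9 / 4663.5 = 3.06% ≈ 3.1%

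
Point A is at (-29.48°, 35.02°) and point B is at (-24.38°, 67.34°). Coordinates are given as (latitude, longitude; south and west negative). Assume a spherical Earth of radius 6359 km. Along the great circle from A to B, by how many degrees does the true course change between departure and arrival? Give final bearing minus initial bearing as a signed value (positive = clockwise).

-15.0°

At departure: θ₁ = atan2(sin Δλ cos φ₂, cos φ₁ sin φ₂ − sin φ₁ cos φ₂ cos Δλ) = 87.71°
At arrival: θ₂ = atan2(sin Δλ cos φ₁, −cos φ₂ sin φ₁ + sin φ₂ cos φ₁ cos Δλ) = 72.74°
Δθ = θ₂ − θ₁ = -15.0°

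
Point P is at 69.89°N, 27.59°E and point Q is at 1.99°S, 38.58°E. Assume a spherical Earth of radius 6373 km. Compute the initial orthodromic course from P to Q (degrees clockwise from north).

168.5°

N = sin Δλ·cos φ₂ = +0.1905;  D = cos φ₁ sin φ₂ − sin φ₁ cos φ₂ cos Δλ = -0.9332
initial course = atan2(N, D) = 168.46°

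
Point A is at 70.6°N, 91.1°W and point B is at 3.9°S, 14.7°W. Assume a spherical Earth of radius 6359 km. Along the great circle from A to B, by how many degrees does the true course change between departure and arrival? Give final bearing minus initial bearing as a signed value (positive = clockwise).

Initial bearing θ₁ = atan2(sin Δλ cos φ₂, cos φ₁ sin φ₂ − sin φ₁ cos φ₂ cos Δλ) = 104.12°
Final bearing θ₂ = (initial bearing from the destination back to the start) + 180° = 161.16°
Δθ = θ₂ − θ₁ = +57.0°

+57.0°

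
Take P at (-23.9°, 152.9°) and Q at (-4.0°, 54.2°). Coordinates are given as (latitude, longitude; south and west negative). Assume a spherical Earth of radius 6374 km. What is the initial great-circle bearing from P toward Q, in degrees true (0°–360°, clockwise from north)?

262.8°

θ = atan2( sin Δλ·cos φ₂ ,  cos φ₁ sin φ₂ − sin φ₁ cos φ₂ cos Δλ )
  = atan2(-0.9861, -0.1249) = 262.78°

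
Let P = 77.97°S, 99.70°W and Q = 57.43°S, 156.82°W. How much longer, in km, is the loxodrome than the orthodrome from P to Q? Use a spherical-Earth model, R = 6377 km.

Great circle: cos σ = sin φ₁ sin φ₂ + cos φ₁ cos φ₂ cos Δλ,  σ = 0.4840 rad → d_gc = 3086.5 km
Rhumb line: Δψ = +1.0198, q = Δφ/Δψ = 0.3515, d_rh = R√(Δφ²+q²Δλ²) = 3197.1 km
Excess = 3197.1 − 3086.5 = 110.6 ≈ 111 km

111 km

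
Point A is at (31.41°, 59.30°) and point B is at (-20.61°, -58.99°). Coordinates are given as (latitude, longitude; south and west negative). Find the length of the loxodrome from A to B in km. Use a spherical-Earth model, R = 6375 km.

13899 km

Δψ = ln[tan(π/4+φ₂/2)/tan(π/4+φ₁/2)] = -0.9457;  Δφ = -0.9079 rad,  Δλ = -2.0645 rad
q = Δφ/Δψ = 0.9601
d = R·√(Δφ² + q²Δλ²) = 6375·2.18020 = 13899 km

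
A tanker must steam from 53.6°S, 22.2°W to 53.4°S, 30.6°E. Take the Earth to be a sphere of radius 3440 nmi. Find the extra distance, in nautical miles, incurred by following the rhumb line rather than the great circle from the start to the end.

Great circle: cos σ = sin φ₁ sin φ₂ + cos φ₁ cos φ₂ cos Δλ,  σ = 0.5353 rad → d_gc = 1841.6 nmi
Rhumb line: Δψ = +0.0059, q = Δφ/Δψ = 0.5948, d_rh = R√(Δφ²+q²Δλ²) = 1885.7 nmi
Excess = 1885.7 − 1841.6 = 44.1 ≈ 44 nmi

44 nmi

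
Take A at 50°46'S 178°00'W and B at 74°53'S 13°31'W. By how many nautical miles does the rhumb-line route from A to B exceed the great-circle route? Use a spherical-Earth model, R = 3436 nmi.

Great circle: cos σ = sin φ₁ sin φ₂ + cos φ₁ cos φ₂ cos Δλ,  σ = 0.9412 rad → d_gc = 3233.9 nmi
Rhumb line: Δψ = -0.9881, q = Δφ/Δψ = 0.4260, d_rh = R√(Δφ²+q²Δλ²) = 4443.9 nmi
Excess = 4443.9 − 3233.9 = 1210.0 ≈ 1210 nmi

1210 nmi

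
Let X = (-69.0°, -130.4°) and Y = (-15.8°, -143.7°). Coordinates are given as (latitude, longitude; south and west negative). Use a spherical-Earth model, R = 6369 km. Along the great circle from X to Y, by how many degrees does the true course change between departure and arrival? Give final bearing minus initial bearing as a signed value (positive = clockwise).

At departure: θ₁ = atan2(sin Δλ cos φ₂, cos φ₁ sin φ₂ − sin φ₁ cos φ₂ cos Δλ) = 344.09°
At arrival: θ₂ = atan2(sin Δλ cos φ₁, −cos φ₂ sin φ₁ + sin φ₂ cos φ₁ cos Δλ) = 354.14°
Δθ = θ₂ − θ₁ = +10.0°

+10.0°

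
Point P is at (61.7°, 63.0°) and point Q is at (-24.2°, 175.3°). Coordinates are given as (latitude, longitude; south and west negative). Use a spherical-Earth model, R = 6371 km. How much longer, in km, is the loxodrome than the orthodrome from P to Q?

536 km

Great circle: cos σ = sin φ₁ sin φ₂ + cos φ₁ cos φ₂ cos Δλ,  σ = 2.1235 rad → d_gc = 13529.0 km
Rhumb line: Δψ = -1.8134, q = Δφ/Δψ = 0.8268, d_rh = R√(Δφ²+q²Δλ²) = 14064.7 km
Excess = 14064.7 − 13529.0 = 535.7 ≈ 536 km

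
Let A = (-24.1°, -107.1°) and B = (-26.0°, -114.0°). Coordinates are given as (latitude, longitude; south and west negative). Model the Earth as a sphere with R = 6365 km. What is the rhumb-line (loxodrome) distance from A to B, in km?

Rhumb course C = atan2(Δλ, Δψ) with Δψ = ln[tan(π/4+φ₂/2)/tan(π/4+φ₁/2)] = -0.0366, Δλ = -0.1204 → C = 253.09°
d = R·|Δφ| / |cos C| = 6365·0.03316 / 0.29083 = 726 km

726 km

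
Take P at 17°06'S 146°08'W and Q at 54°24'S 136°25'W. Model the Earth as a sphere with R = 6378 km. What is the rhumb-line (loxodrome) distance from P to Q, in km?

Δψ = ln[tan(π/4+φ₂/2)/tan(π/4+φ₁/2)] = -0.8331;  Δφ = -0.6510 rad,  Δλ = +0.1696 rad
q = Δφ/Δψ = 0.7814
d = R·√(Δφ² + q²Δλ²) = 6378·0.66436 = 4237 km

4237 km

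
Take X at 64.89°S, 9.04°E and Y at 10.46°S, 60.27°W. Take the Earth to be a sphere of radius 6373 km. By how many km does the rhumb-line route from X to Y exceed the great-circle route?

227 km

Great circle: cos σ = sin φ₁ sin φ₂ + cos φ₁ cos φ₂ cos Δλ,  σ = 1.2537 rad → d_gc = 7989.7 km
Rhumb line: Δψ = +1.3183, q = Δφ/Δψ = 0.7206, d_rh = R√(Δφ²+q²Δλ²) = 8216.8 km
Excess = 8216.8 − 7989.7 = 227.1 ≈ 227 km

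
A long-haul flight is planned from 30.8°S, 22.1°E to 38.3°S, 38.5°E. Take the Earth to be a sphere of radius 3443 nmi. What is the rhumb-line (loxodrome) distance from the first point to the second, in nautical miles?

Δψ = ln[tan(π/4+φ₂/2)/tan(π/4+φ₁/2)] = -0.1592;  Δφ = -0.1309 rad,  Δλ = +0.2862 rad
q = Δφ/Δψ = 0.8225
d = R·√(Δφ² + q²Δλ²) = 3443·0.26937 = 927 nmi

927 nmi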